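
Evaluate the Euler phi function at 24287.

Factor: 24287 = 149 · 163.
φ(24287) = (149−1) · (163−1) = 148 · 162 = 23976.

23976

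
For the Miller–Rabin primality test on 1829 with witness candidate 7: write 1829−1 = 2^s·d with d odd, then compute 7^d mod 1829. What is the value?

989

1829 − 1 = 1828 = 2^2 · 457, so d = 457.
7^1 ≡ 7 (mod 1829)
7^2 ≡ 7^2 = 49 ≡ 49 (mod 1829)
7^4 ≡ 49^2 = 2401 ≡ 572 (mod 1829)
7^8 ≡ 572^2 = 327184 ≡ 1622 (mod 1829)
7^16 ≡ 1622^2 = 2630884 ≡ 782 (mod 1829)
7^32 ≡ 782^2 = 611524 ≡ 638 (mod 1829)
7^64 ≡ 638^2 = 407044 ≡ 1006 (mod 1829)
7^128 ≡ 1006^2 = 1012036 ≡ 599 (mod 1829)
7^256 ≡ 599^2 = 358801 ≡ 317 (mod 1829)
457 = 256 + 128 + 64 + 8 + 1 in binary powers of 2.
So 7^457 ≡ 317 · 599 · 1006 · 1622 · 7 ≡ 989 (mod 1829).
Squaring chain: 989 → 1435; never reaches −1, so base 7 is a Miller–Rabin witness that 1829 is composite.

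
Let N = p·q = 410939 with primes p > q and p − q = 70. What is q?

Since p = q + 70, we have 410939 = q(q + 70), so q² + 70q − 410939 = 0.
Discriminant: 70² + 4·410939 = 4900 + 1643756 = 1648656; √1648656 = 1284.
q = (−70 + 1284)/2 = 607, and p = q + 70 = 677.
Check: 607 · 677 = 410939.

607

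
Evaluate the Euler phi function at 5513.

5328

Factor: 5513 = 37 · 149.
φ(5513) = (37−1) · (149−1) = 36 · 148 = 5328.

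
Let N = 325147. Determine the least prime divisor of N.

19

325147 is odd.
Digit sum 22, not divisible by 3.
Ends in 7: not divisible by 5.
7: 325147 = 7·46449 + 4
11: 325147 = 11·29558 + 9
13: 325147 = 13·25011 + 4
17: 325147 = 17·19126 + 5
19: 325147 = 19·17113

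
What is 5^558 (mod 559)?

5^1 ≡ 5 (mod 559)
5^2 ≡ 5^2 = 25 ≡ 25 (mod 559)
5^4 ≡ 25^2 = 625 ≡ 66 (mod 559)
5^8 ≡ 66^2 = 4356 ≡ 443 (mod 559)
5^16 ≡ 443^2 = 196249 ≡ 40 (mod 559)
5^32 ≡ 40^2 = 1600 ≡ 482 (mod 559)
5^64 ≡ 482^2 = 232324 ≡ 339 (mod 559)
5^128 ≡ 339^2 = 114921 ≡ 326 (mod 559)
5^256 ≡ 326^2 = 106276 ≡ 66 (mod 559)
5^512 ≡ 66^2 = 4356 ≡ 443 (mod 559)
558 = 512 + 32 + 8 + 4 + 2 in binary powers of 2.
So 5^558 ≡ 443 · 482 · 443 · 66 · 25 ≡ 428 (mod 559).
Since 428 ≠ 1, base 5 is a Fermat witness: 559 is composite.

428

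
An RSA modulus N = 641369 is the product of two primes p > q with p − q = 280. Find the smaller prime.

Since p = q + 280, we have 641369 = q(q + 280), so q² + 280q − 641369 = 0.
Discriminant: 280² + 4·641369 = 78400 + 2565476 = 2643876; √2643876 = 1626.
q = (−280 + 1626)/2 = 673, and p = q + 280 = 953.
Check: 673 · 953 = 641369.

673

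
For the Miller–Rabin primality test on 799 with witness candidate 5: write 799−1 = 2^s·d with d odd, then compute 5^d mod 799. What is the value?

415

799 − 1 = 798 = 2^1 · 399, so d = 399.
5^1 ≡ 5 (mod 799)
5^2 ≡ 5^2 = 25 ≡ 25 (mod 799)
5^4 ≡ 25^2 = 625 ≡ 625 (mod 799)
5^8 ≡ 625^2 = 390625 ≡ 713 (mod 799)
5^16 ≡ 713^2 = 508369 ≡ 205 (mod 799)
5^32 ≡ 205^2 = 42025 ≡ 477 (mod 799)
5^64 ≡ 477^2 = 227529 ≡ 613 (mod 799)
5^128 ≡ 613^2 = 375769 ≡ 239 (mod 799)
5^256 ≡ 239^2 = 57121 ≡ 392 (mod 799)
399 = 256 + 128 + 8 + 4 + 2 + 1 in binary powers of 2.
So 5^399 ≡ 392 · 239 · 713 · 625 · 25 · 5 ≡ 415 (mod 799).
Squaring chain: 415; never reaches −1, so base 5 is a Miller–Rabin witness that 799 is composite.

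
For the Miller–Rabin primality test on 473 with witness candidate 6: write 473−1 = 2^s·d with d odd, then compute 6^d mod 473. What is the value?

473 − 1 = 472 = 2^3 · 59, so d = 59.
6^1 ≡ 6 (mod 473)
6^2 ≡ 6^2 = 36 ≡ 36 (mod 473)
6^4 ≡ 36^2 = 1296 ≡ 350 (mod 473)
6^8 ≡ 350^2 = 122500 ≡ 466 (mod 473)
6^16 ≡ 466^2 = 217156 ≡ 49 (mod 473)
6^32 ≡ 49^2 = 2401 ≡ 36 (mod 473)
59 = 32 + 16 + 8 + 2 + 1 in binary powers of 2.
So 6^59 ≡ 36 · 49 · 466 · 36 · 6 ≡ 79 (mod 473).
Squaring chain: 79 → 92 → 423; never reaches −1, so base 6 is a Miller–Rabin witness that 473 is composite.

79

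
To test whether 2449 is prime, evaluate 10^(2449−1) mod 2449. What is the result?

10^1 ≡ 10 (mod 2449)
10^2 ≡ 10^2 = 100 ≡ 100 (mod 2449)
10^4 ≡ 100^2 = 10000 ≡ 204 (mod 2449)
10^8 ≡ 204^2 = 41616 ≡ 2432 (mod 2449)
10^16 ≡ 2432^2 = 5914624 ≡ 289 (mod 2449)
10^32 ≡ 289^2 = 83521 ≡ 255 (mod 2449)
10^64 ≡ 255^2 = 65025 ≡ 1351 (mod 2449)
10^128 ≡ 1351^2 = 1825201 ≡ 696 (mod 2449)
10^256 ≡ 696^2 = 484416 ≡ 1963 (mod 2449)
10^512 ≡ 1963^2 = 3853369 ≡ 1092 (mod 2449)
10^1024 ≡ 1092^2 = 1192464 ≡ 2250 (mod 2449)
10^2048 ≡ 2250^2 = 5062500 ≡ 417 (mod 2449)
2448 = 2048 + 256 + 128 + 16 in binary powers of 2.
So 10^2448 ≡ 417 · 1963 · 696 · 289 ≡ 1310 (mod 2449).
Since 1310 ≠ 1, base 10 is a Fermat witness: 2449 is composite.

1310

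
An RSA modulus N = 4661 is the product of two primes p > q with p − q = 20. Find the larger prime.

79

Since p = q + 20, we have 4661 = q(q + 20), so q² + 20q − 4661 = 0.
Discriminant: 20² + 4·4661 = 400 + 18644 = 19044; √19044 = 138.
q = (−20 + 138)/2 = 59, and p = q + 20 = 79.
Check: 59 · 79 = 4661.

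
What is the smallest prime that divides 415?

5

415 is odd.
Digit sum 10, not divisible by 3.
Ends in 5: divisible by 5.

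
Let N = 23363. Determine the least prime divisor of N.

23363 is odd.
Digit sum 17, not divisible by 3.
Ends in 3: not divisible by 5.
7: 23363 = 7·3337 + 4
11: 23363 = 11·2123 + 10
13: 23363 = 13·1797 + 2
17: 23363 = 17·1374 + 5
19: 23363 = 19·1229 + 12
23: 23363 = 23·1015 + 18
29: 23363 = 29·805 + 18
31: 23363 = 31·753 + 20
37: 23363 = 37·631 + 16
41: 23363 = 41·569 + 34
43: 23363 = 43·543 + 14
47: 23363 = 47·497 + 4
53: 23363 = 53·440 + 43
59: 23363 = 59·395 + 58
61: 23363 = 61·383

61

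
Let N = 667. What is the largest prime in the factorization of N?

667 = 23 · 29
29 is prime.
So 667 = 23 · 29; the largest prime factor is 29.

29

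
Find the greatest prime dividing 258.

43

258 = 2 · 129
129 = 3 · 43
43 is prime.
So 258 = 2 · 3 · 43; the largest prime factor is 43.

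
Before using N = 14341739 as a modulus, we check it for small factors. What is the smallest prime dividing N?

14341739 is odd.
Digit sum 32, not divisible by 3.
Ends in 9: not divisible by 5.
7: 14341739 = 7·2048819 + 6
11: 14341739 = 11·1303794 + 5
13: 14341739 = 13·1103210 + 9
17: 14341739 = 17·843631 + 12
19: 14341739 = 19·754828 + 7
23: 14341739 = 23·623553 + 20
29: 14341739 = 29·494542 + 21
31: 14341739 = 31·462636 + 23
37: 14341739 = 37·387614 + 21
41: 14341739 = 41·349798 + 21
43: 14341739 = 43·333528 + 35
47: 14341739 = 47·305143 + 18
53: 14341739 = 53·270598 + 45
59: 14341739 = 59·243080 + 19
61: 14341739 = 61·235110 + 29
67: 14341739 = 67·214055 + 54
71: 14341739 = 71·201996 + 23
73: 14341739 = 73·196462 + 13
79: 14341739 = 79·181541

79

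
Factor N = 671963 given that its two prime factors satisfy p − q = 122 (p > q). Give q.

761

Since p = q + 122, we have 671963 = q(q + 122), so q² + 122q − 671963 = 0.
Discriminant: 122² + 4·671963 = 14884 + 2687852 = 2702736; √2702736 = 1644.
q = (−122 + 1644)/2 = 761, and p = q + 122 = 883.
Check: 761 · 883 = 671963.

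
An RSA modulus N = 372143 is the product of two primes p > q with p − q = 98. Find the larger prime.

661

Since p = q + 98, we have 372143 = q(q + 98), so q² + 98q − 372143 = 0.
Discriminant: 98² + 4·372143 = 9604 + 1488572 = 1498176; √1498176 = 1224.
q = (−98 + 1224)/2 = 563, and p = q + 98 = 661.
Check: 563 · 661 = 372143.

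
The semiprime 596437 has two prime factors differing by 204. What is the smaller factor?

677

Since p = q + 204, we have 596437 = q(q + 204), so q² + 204q − 596437 = 0.
Discriminant: 204² + 4·596437 = 41616 + 2385748 = 2427364; √2427364 = 1558.
q = (−204 + 1558)/2 = 677, and p = q + 204 = 881.
Check: 677 · 881 = 596437.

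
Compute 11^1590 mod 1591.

1000

11^1 ≡ 11 (mod 1591)
11^2 ≡ 11^2 = 121 ≡ 121 (mod 1591)
11^4 ≡ 121^2 = 14641 ≡ 322 (mod 1591)
11^8 ≡ 322^2 = 103684 ≡ 269 (mod 1591)
11^16 ≡ 269^2 = 72361 ≡ 766 (mod 1591)
11^32 ≡ 766^2 = 586756 ≡ 1268 (mod 1591)
11^64 ≡ 1268^2 = 1607824 ≡ 914 (mod 1591)
11^128 ≡ 914^2 = 835396 ≡ 121 (mod 1591)
11^256 ≡ 121^2 = 14641 ≡ 322 (mod 1591)
11^512 ≡ 322^2 = 103684 ≡ 269 (mod 1591)
11^1024 ≡ 269^2 = 72361 ≡ 766 (mod 1591)
1590 = 1024 + 512 + 32 + 16 + 4 + 2 in binary powers of 2.
So 11^1590 ≡ 766 · 269 · 1268 · 766 · 322 · 121 ≡ 1000 (mod 1591).
Since 1000 ≠ 1, base 11 is a Fermat witness: 1591 is composite.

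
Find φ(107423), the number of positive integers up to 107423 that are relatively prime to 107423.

98560

Factor: 107423 = 17 · 71 · 89.
φ(107423) = (17−1) · (71−1) · (89−1) = 16 · 70 · 88 = 98560.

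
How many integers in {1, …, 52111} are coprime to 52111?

49200

Factor: 52111 = 31 · 41^2.
φ(52111) = (31−1) · 41^1·(41−1) = 30 · 1640 = 49200.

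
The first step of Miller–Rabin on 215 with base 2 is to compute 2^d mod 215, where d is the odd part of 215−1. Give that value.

215 − 1 = 214 = 2^1 · 107, so d = 107.
2^1 ≡ 2 (mod 215)
2^2 ≡ 2^2 = 4 ≡ 4 (mod 215)
2^4 ≡ 4^2 = 16 ≡ 16 (mod 215)
2^8 ≡ 16^2 = 256 ≡ 41 (mod 215)
2^16 ≡ 41^2 = 1681 ≡ 176 (mod 215)
2^32 ≡ 176^2 = 30976 ≡ 16 (mod 215)
2^64 ≡ 16^2 = 256 ≡ 41 (mod 215)
107 = 64 + 32 + 8 + 2 + 1 in binary powers of 2.
So 2^107 ≡ 41 · 16 · 41 · 4 · 2 ≡ 168 (mod 215).
Squaring chain: 168; never reaches −1, so base 2 is a Miller–Rabin witness that 215 is composite.

168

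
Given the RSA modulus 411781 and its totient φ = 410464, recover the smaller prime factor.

509

φ(n) = (p−1)(q−1) = n − (p+q) + 1, so p + q = 411781 − 410464 + 1 = 1318.
p and q are the roots of t² − 1318t + 411781 = 0.
Discriminant: 1318² − 4·411781 = 1737124 − 1647124 = 90000; √90000 = 300.
q = (1318 − 300)/2 = 509, p = (1318 + 300)/2 = 809.
Check: 509 · 809 = 411781.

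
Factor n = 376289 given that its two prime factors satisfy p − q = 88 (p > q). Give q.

571

Since p = q + 88, we have 376289 = q(q + 88), so q² + 88q − 376289 = 0.
Discriminant: 88² + 4·376289 = 7744 + 1505156 = 1512900; √1512900 = 1230.
q = (−88 + 1230)/2 = 571, and p = q + 88 = 659.
Check: 571 · 659 = 376289.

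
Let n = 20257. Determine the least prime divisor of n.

47

20257 is odd.
Digit sum 16, not divisible by 3.
Ends in 7: not divisible by 5.
7: 20257 = 7·2893 + 6
11: 20257 = 11·1841 + 6
13: 20257 = 13·1558 + 3
17: 20257 = 17·1191 + 10
19: 20257 = 19·1066 + 3
23: 20257 = 23·880 + 17
29: 20257 = 29·698 + 15
31: 20257 = 31·653 + 14
37: 20257 = 37·547 + 18
41: 20257 = 41·494 + 3
43: 20257 = 43·471 + 4
47: 20257 = 47·431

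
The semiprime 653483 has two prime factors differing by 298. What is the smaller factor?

Since p = q + 298, we have 653483 = q(q + 298), so q² + 298q − 653483 = 0.
Discriminant: 298² + 4·653483 = 88804 + 2613932 = 2702736; √2702736 = 1644.
q = (−298 + 1644)/2 = 673, and p = q + 298 = 971.
Check: 673 · 971 = 653483.

673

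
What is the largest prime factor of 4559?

4559 = 47 · 97
97 is prime.
So 4559 = 47 · 97; the largest prime factor is 97.

97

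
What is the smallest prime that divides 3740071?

37

3740071 is odd.
Digit sum 22, not divisible by 3.
Ends in 1: not divisible by 5.
7: 3740071 = 7·534295 + 6
11: 3740071 = 11·340006 + 5
13: 3740071 = 13·287697 + 10
17: 3740071 = 17·220004 + 3
19: 3740071 = 19·196845 + 16
23: 3740071 = 23·162611 + 18
29: 3740071 = 29·128967 + 28
31: 3740071 = 31·120647 + 14
37: 3740071 = 37·101083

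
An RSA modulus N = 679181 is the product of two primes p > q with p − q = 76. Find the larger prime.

Since p = q + 76, we have 679181 = q(q + 76), so q² + 76q − 679181 = 0.
Discriminant: 76² + 4·679181 = 5776 + 2716724 = 2722500; √2722500 = 1650.
q = (−76 + 1650)/2 = 787, and p = q + 76 = 863.
Check: 787 · 863 = 679181.

863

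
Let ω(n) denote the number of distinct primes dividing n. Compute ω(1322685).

6

1322685 = 3^2 · 146965
146965 = 5 · 29393
29393 = 7 · 4199
4199 = 13 · 323
323 = 17 · 19
1322685 = 3^2 · 5 · 7 · 13 · 17 · 19, which has 6 distinct prime factors.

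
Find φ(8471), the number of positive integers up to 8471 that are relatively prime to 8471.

8232

Factor: 8471 = 43 · 197.
φ(8471) = (43−1) · (197−1) = 42 · 196 = 8232.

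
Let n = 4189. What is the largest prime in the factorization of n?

4189 = 59 · 71
71 is prime.
So 4189 = 59 · 71; the largest prime factor is 71.

71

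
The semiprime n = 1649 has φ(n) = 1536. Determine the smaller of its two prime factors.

φ(n) = (p−1)(q−1) = n − (p+q) + 1, so p + q = 1649 − 1536 + 1 = 114.
p and q are the roots of t² − 114t + 1649 = 0.
Discriminant: 114² − 4·1649 = 12996 − 6596 = 6400; √6400 = 80.
q = (114 − 80)/2 = 17, p = (114 + 80)/2 = 97.
Check: 17 · 97 = 1649.

17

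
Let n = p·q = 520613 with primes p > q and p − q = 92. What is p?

769

Since p = q + 92, we have 520613 = q(q + 92), so q² + 92q − 520613 = 0.
Discriminant: 92² + 4·520613 = 8464 + 2082452 = 2090916; √2090916 = 1446.
q = (−92 + 1446)/2 = 677, and p = q + 92 = 769.
Check: 677 · 769 = 520613.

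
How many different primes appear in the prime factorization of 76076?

76076 = 2^2 · 19019
19019 = 7 · 2717
2717 = 11 · 247
247 = 13 · 19
76076 = 2^2 · 7 · 11 · 13 · 19, which has 5 distinct prime factors.

5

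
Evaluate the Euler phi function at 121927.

Factor: 121927 = 13 · 83 · 113.
φ(121927) = (13−1) · (83−1) · (113−1) = 12 · 82 · 112 = 110208.

110208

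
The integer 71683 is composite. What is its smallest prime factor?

71683 is odd.
Digit sum 25, not divisible by 3.
Ends in 3: not divisible by 5.
7: 71683 = 7·10240 + 3
11: 71683 = 11·6516 + 7
13: 71683 = 13·5514 + 1
17: 71683 = 17·4216 + 11
19: 71683 = 19·3772 + 15
23: 71683 = 23·3116 + 15
29: 71683 = 29·2471 + 24
31: 71683 = 31·2312 + 11
37: 71683 = 37·1937 + 14
41: 71683 = 41·1748 + 15
43: 71683 = 43·1667 + 2
47: 71683 = 47·1525 + 8
53: 71683 = 53·1352 + 27
59: 71683 = 59·1214 + 57
61: 71683 = 61·1175 + 8
67: 71683 = 67·1069 + 60
71: 71683 = 71·1009 + 44
73: 71683 = 73·981 + 70
79: 71683 = 79·907 + 30
83: 71683 = 83·863 + 54
89: 71683 = 89·805 + 38
97: 71683 = 97·739

97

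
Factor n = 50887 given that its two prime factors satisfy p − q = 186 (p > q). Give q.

151

Since p = q + 186, we have 50887 = q(q + 186), so q² + 186q − 50887 = 0.
Discriminant: 186² + 4·50887 = 34596 + 203548 = 238144; √238144 = 488.
q = (−186 + 488)/2 = 151, and p = q + 186 = 337.
Check: 151 · 337 = 50887.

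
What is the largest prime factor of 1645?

47

1645 = 5 · 329
329 = 7 · 47
47 is prime.
So 1645 = 5 · 7 · 47; the largest prime factor is 47.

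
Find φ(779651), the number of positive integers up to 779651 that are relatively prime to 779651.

Factor: 779651 = 71 · 79 · 139.
φ(779651) = (71−1) · (79−1) · (139−1) = 70 · 78 · 138 = 753480.

753480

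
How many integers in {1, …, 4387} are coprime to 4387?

Factor: 4387 = 41 · 107.
φ(4387) = (41−1) · (107−1) = 40 · 106 = 4240.

4240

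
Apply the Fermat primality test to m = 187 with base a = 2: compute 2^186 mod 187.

2^1 ≡ 2 (mod 187)
2^2 ≡ 2^2 = 4 ≡ 4 (mod 187)
2^4 ≡ 4^2 = 16 ≡ 16 (mod 187)
2^8 ≡ 16^2 = 256 ≡ 69 (mod 187)
2^16 ≡ 69^2 = 4761 ≡ 86 (mod 187)
2^32 ≡ 86^2 = 7396 ≡ 103 (mod 187)
2^64 ≡ 103^2 = 10609 ≡ 137 (mod 187)
2^128 ≡ 137^2 = 18769 ≡ 69 (mod 187)
186 = 128 + 32 + 16 + 8 + 2 in binary powers of 2.
So 2^186 ≡ 69 · 103 · 86 · 69 · 4 ≡ 174 (mod 187).
Since 174 ≠ 1, base 2 is a Fermat witness: 187 is composite.

174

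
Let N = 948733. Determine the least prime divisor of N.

61

948733 is odd.
Digit sum 34, not divisible by 3.
Ends in 3: not divisible by 5.
7: 948733 = 7·135533 + 2
11: 948733 = 11·86248 + 5
13: 948733 = 13·72979 + 6
17: 948733 = 17·55807 + 14
19: 948733 = 19·49933 + 6
23: 948733 = 23·41249 + 6
29: 948733 = 29·32714 + 27
31: 948733 = 31·30604 + 9
37: 948733 = 37·25641 + 16
41: 948733 = 41·23139 + 34
43: 948733 = 43·22063 + 24
47: 948733 = 47·20185 + 38
53: 948733 = 53·17900 + 33
59: 948733 = 59·16080 + 13
61: 948733 = 61·15553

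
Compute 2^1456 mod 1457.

1397

2^1 ≡ 2 (mod 1457)
2^2 ≡ 2^2 = 4 ≡ 4 (mod 1457)
2^4 ≡ 4^2 = 16 ≡ 16 (mod 1457)
2^8 ≡ 16^2 = 256 ≡ 256 (mod 1457)
2^16 ≡ 256^2 = 65536 ≡ 1428 (mod 1457)
2^32 ≡ 1428^2 = 2039184 ≡ 841 (mod 1457)
2^64 ≡ 841^2 = 707281 ≡ 636 (mod 1457)
2^128 ≡ 636^2 = 404496 ≡ 907 (mod 1457)
2^256 ≡ 907^2 = 822649 ≡ 901 (mod 1457)
2^512 ≡ 901^2 = 811801 ≡ 252 (mod 1457)
2^1024 ≡ 252^2 = 63504 ≡ 853 (mod 1457)
1456 = 1024 + 256 + 128 + 32 + 16 in binary powers of 2.
So 2^1456 ≡ 853 · 901 · 907 · 841 · 1428 ≡ 1397 (mod 1457).
Since 1397 ≠ 1, base 2 is a Fermat witness: 1457 is composite.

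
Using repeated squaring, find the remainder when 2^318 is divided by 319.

212

2^1 ≡ 2 (mod 319)
2^2 ≡ 2^2 = 4 ≡ 4 (mod 319)
2^4 ≡ 4^2 = 16 ≡ 16 (mod 319)
2^8 ≡ 16^2 = 256 ≡ 256 (mod 319)
2^16 ≡ 256^2 = 65536 ≡ 141 (mod 319)
2^32 ≡ 141^2 = 19881 ≡ 103 (mod 319)
2^64 ≡ 103^2 = 10609 ≡ 82 (mod 319)
2^128 ≡ 82^2 = 6724 ≡ 25 (mod 319)
2^256 ≡ 25^2 = 625 ≡ 306 (mod 319)
318 = 256 + 32 + 16 + 8 + 4 + 2 in binary powers of 2.
So 2^318 ≡ 306 · 103 · 141 · 256 · 16 · 4 ≡ 212 (mod 319).
Since 212 ≠ 1, base 2 is a Fermat witness: 319 is composite.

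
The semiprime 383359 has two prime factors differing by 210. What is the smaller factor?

523

Since p = q + 210, we have 383359 = q(q + 210), so q² + 210q − 383359 = 0.
Discriminant: 210² + 4·383359 = 44100 + 1533436 = 1577536; √1577536 = 1256.
q = (−210 + 1256)/2 = 523, and p = q + 210 = 733.
Check: 523 · 733 = 383359.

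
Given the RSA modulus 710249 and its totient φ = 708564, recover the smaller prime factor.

φ(n) = (p−1)(q−1) = n − (p+q) + 1, so p + q = 710249 − 708564 + 1 = 1686.
p and q are the roots of t² − 1686t + 710249 = 0.
Discriminant: 1686² − 4·710249 = 2842596 − 2840996 = 1600; √1600 = 40.
q = (1686 − 40)/2 = 823, p = (1686 + 40)/2 = 863.
Check: 823 · 863 = 710249.

823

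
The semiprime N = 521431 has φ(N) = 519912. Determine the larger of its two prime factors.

997

φ(n) = (p−1)(q−1) = n − (p+q) + 1, so p + q = 521431 − 519912 + 1 = 1520.
p and q are the roots of t² − 1520t + 521431 = 0.
Discriminant: 1520² − 4·521431 = 2310400 − 2085724 = 224676; √224676 = 474.
q = (1520 − 474)/2 = 523, p = (1520 + 474)/2 = 997.
Check: 523 · 997 = 521431.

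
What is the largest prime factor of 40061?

40061 = 7 · 5723
5723 = 59 · 97
97 is prime.
So 40061 = 7 · 59 · 97; the largest prime factor is 97.

97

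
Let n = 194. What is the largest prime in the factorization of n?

97

194 = 2 · 97
97 is prime.
So 194 = 2 · 97; the largest prime factor is 97.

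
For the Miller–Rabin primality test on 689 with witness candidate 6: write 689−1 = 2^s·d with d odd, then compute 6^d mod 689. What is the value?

689 − 1 = 688 = 2^4 · 43, so d = 43.
6^1 ≡ 6 (mod 689)
6^2 ≡ 6^2 = 36 ≡ 36 (mod 689)
6^4 ≡ 36^2 = 1296 ≡ 607 (mod 689)
6^8 ≡ 607^2 = 368449 ≡ 523 (mod 689)
6^16 ≡ 523^2 = 273529 ≡ 685 (mod 689)
6^32 ≡ 685^2 = 469225 ≡ 16 (mod 689)
43 = 32 + 8 + 2 + 1 in binary powers of 2.
So 6^43 ≡ 16 · 523 · 36 · 6 ≡ 241 (mod 689).
Squaring chain: 241 → 205 → 685 → 16; never reaches −1, so base 6 is a Miller–Rabin witness that 689 is composite.

241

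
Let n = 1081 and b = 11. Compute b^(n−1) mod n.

11^1 ≡ 11 (mod 1081)
11^2 ≡ 11^2 = 121 ≡ 121 (mod 1081)
11^4 ≡ 121^2 = 14641 ≡ 588 (mod 1081)
11^8 ≡ 588^2 = 345744 ≡ 905 (mod 1081)
11^16 ≡ 905^2 = 819025 ≡ 708 (mod 1081)
11^32 ≡ 708^2 = 501264 ≡ 761 (mod 1081)
11^64 ≡ 761^2 = 579121 ≡ 786 (mod 1081)
11^128 ≡ 786^2 = 617796 ≡ 545 (mod 1081)
11^256 ≡ 545^2 = 297025 ≡ 831 (mod 1081)
11^512 ≡ 831^2 = 690561 ≡ 883 (mod 1081)
11^1024 ≡ 883^2 = 779689 ≡ 288 (mod 1081)
1080 = 1024 + 32 + 16 + 8 in binary powers of 2.
So 11^1080 ≡ 288 · 761 · 708 · 905 ≡ 581 (mod 1081).
Since 581 ≠ 1, base 11 is a Fermat witness: 1081 is composite.

581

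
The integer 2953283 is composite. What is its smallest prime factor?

43

2953283 is odd.
Digit sum 32, not divisible by 3.
Ends in 3: not divisible by 5.
7: 2953283 = 7·421897 + 4
11: 2953283 = 11·268480 + 3
13: 2953283 = 13·227175 + 8
17: 2953283 = 17·173722 + 9
19: 2953283 = 19·155435 + 18
23: 2953283 = 23·128403 + 14
29: 2953283 = 29·101837 + 10
31: 2953283 = 31·95267 + 6
37: 2953283 = 37·79818 + 17
41: 2953283 = 41·72031 + 12
43: 2953283 = 43·68681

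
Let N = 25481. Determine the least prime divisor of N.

83

25481 is odd.
Digit sum 20, not divisible by 3.
Ends in 1: not divisible by 5.
7: 25481 = 7·3640 + 1
11: 25481 = 11·2316 + 5
13: 25481 = 13·1960 + 1
17: 25481 = 17·1498 + 15
19: 25481 = 19·1341 + 2
23: 25481 = 23·1107 + 20
29: 25481 = 29·878 + 19
31: 25481 = 31·821 + 30
37: 25481 = 37·688 + 25
41: 25481 = 41·621 + 20
43: 25481 = 43·592 + 25
47: 25481 = 47·542 + 7
53: 25481 = 53·480 + 41
59: 25481 = 59·431 + 52
61: 25481 = 61·417 + 44
67: 25481 = 67·380 + 21
71: 25481 = 71·358 + 63
73: 25481 = 73·349 + 4
79: 25481 = 79·322 + 43
83: 25481 = 83·307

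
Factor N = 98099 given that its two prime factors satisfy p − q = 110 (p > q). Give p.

Since p = q + 110, we have 98099 = q(q + 110), so q² + 110q − 98099 = 0.
Discriminant: 110² + 4·98099 = 12100 + 392396 = 404496; √404496 = 636.
q = (−110 + 636)/2 = 263, and p = q + 110 = 373.
Check: 263 · 373 = 98099.

373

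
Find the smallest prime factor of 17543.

53

17543 is odd.
Digit sum 20, not divisible by 3.
Ends in 3: not divisible by 5.
7: 17543 = 7·2506 + 1
11: 17543 = 11·1594 + 9
13: 17543 = 13·1349 + 6
17: 17543 = 17·1031 + 16
19: 17543 = 19·923 + 6
23: 17543 = 23·762 + 17
29: 17543 = 29·604 + 27
31: 17543 = 31·565 + 28
37: 17543 = 37·474 + 5
41: 17543 = 41·427 + 36
43: 17543 = 43·407 + 42
47: 17543 = 47·373 + 12
53: 17543 = 53·331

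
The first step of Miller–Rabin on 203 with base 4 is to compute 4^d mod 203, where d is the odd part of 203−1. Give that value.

203 − 1 = 202 = 2^1 · 101, so d = 101.
4^1 ≡ 4 (mod 203)
4^2 ≡ 4^2 = 16 ≡ 16 (mod 203)
4^4 ≡ 16^2 = 256 ≡ 53 (mod 203)
4^8 ≡ 53^2 = 2809 ≡ 170 (mod 203)
4^16 ≡ 170^2 = 28900 ≡ 74 (mod 203)
4^32 ≡ 74^2 = 5476 ≡ 198 (mod 203)
4^64 ≡ 198^2 = 39204 ≡ 25 (mod 203)
101 = 64 + 32 + 4 + 1 in binary powers of 2.
So 4^101 ≡ 25 · 198 · 53 · 4 ≡ 93 (mod 203).
Squaring chain: 93; never reaches −1, so base 4 is a Miller–Rabin witness that 203 is composite.

93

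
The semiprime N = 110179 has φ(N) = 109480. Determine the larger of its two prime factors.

φ(n) = (p−1)(q−1) = n − (p+q) + 1, so p + q = 110179 − 109480 + 1 = 700.
p and q are the roots of t² − 700t + 110179 = 0.
Discriminant: 700² − 4·110179 = 490000 − 440716 = 49284; √49284 = 222.
q = (700 − 222)/2 = 239, p = (700 + 222)/2 = 461.
Check: 239 · 461 = 110179.

461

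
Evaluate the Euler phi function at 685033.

657888

Factor: 685033 = 43 · 89 · 179.
φ(685033) = (43−1) · (89−1) · (179−1) = 42 · 88 · 178 = 657888.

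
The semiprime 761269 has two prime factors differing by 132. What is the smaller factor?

Since p = q + 132, we have 761269 = q(q + 132), so q² + 132q − 761269 = 0.
Discriminant: 132² + 4·761269 = 17424 + 3045076 = 3062500; √3062500 = 1750.
q = (−132 + 1750)/2 = 809, and p = q + 132 = 941.
Check: 809 · 941 = 761269.

809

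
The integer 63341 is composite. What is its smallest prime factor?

97

63341 is odd.
Digit sum 17, not divisible by 3.
Ends in 1: not divisible by 5.
7: 63341 = 7·9048 + 5
11: 63341 = 11·5758 + 3
13: 63341 = 13·4872 + 5
17: 63341 = 17·3725 + 16
19: 63341 = 19·3333 + 14
23: 63341 = 23·2753 + 22
29: 63341 = 29·2184 + 5
31: 63341 = 31·2043 + 8
37: 63341 = 37·1711 + 34
41: 63341 = 41·1544 + 37
43: 63341 = 43·1473 + 2
47: 63341 = 47·1347 + 32
53: 63341 = 53·1195 + 6
59: 63341 = 59·1073 + 34
61: 63341 = 61·1038 + 23
67: 63341 = 67·945 + 26
71: 63341 = 71·892 + 9
73: 63341 = 73·867 + 50
79: 63341 = 79·801 + 62
83: 63341 = 83·763 + 12
89: 63341 = 89·711 + 62
97: 63341 = 97·653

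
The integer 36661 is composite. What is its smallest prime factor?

36661 is odd.
Digit sum 22, not divisible by 3.
Ends in 1: not divisible by 5.
7: 36661 = 7·5237 + 2
11: 36661 = 11·3332 + 9
13: 36661 = 13·2820 + 1
17: 36661 = 17·2156 + 9
19: 36661 = 19·1929 + 10
23: 36661 = 23·1593 + 22
29: 36661 = 29·1264 + 5
31: 36661 = 31·1182 + 19
37: 36661 = 37·990 + 31
41: 36661 = 41·894 + 7
43: 36661 = 43·852 + 25
47: 36661 = 47·780 + 1
53: 36661 = 53·691 + 38
59: 36661 = 59·621 + 22
61: 36661 = 61·601

61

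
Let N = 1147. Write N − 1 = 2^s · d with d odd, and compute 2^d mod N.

1124

1147 − 1 = 1146 = 2^1 · 573, so d = 573.
2^1 ≡ 2 (mod 1147)
2^2 ≡ 2^2 = 4 ≡ 4 (mod 1147)
2^4 ≡ 4^2 = 16 ≡ 16 (mod 1147)
2^8 ≡ 16^2 = 256 ≡ 256 (mod 1147)
2^16 ≡ 256^2 = 65536 ≡ 157 (mod 1147)
2^32 ≡ 157^2 = 24649 ≡ 562 (mod 1147)
2^64 ≡ 562^2 = 315844 ≡ 419 (mod 1147)
2^128 ≡ 419^2 = 175561 ≡ 70 (mod 1147)
2^256 ≡ 70^2 = 4900 ≡ 312 (mod 1147)
2^512 ≡ 312^2 = 97344 ≡ 996 (mod 1147)
573 = 512 + 32 + 16 + 8 + 4 + 1 in binary powers of 2.
So 2^573 ≡ 996 · 562 · 157 · 256 · 16 · 2 ≡ 1124 (mod 1147).
Squaring chain: 1124; never reaches −1, so base 2 is a Miller–Rabin witness that 1147 is composite.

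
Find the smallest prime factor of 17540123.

61

17540123 is odd.
Digit sum 23, not divisible by 3.
Ends in 3: not divisible by 5.
7: 17540123 = 7·2505731 + 6
11: 17540123 = 11·1594556 + 7
13: 17540123 = 13·1349240 + 3
17: 17540123 = 17·1031771 + 16
19: 17540123 = 19·923164 + 7
23: 17540123 = 23·762614 + 1
29: 17540123 = 29·604831 + 24
31: 17540123 = 31·565810 + 13
37: 17540123 = 37·474057 + 14
41: 17540123 = 41·427807 + 36
43: 17540123 = 43·407909 + 36
47: 17540123 = 47·373194 + 5
53: 17540123 = 53·330945 + 38
59: 17540123 = 59·297290 + 13
61: 17540123 = 61·287543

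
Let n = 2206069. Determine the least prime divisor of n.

59

2206069 is odd.
Digit sum 25, not divisible by 3.
Ends in 9: not divisible by 5.
7: 2206069 = 7·315152 + 5
11: 2206069 = 11·200551 + 8
13: 2206069 = 13·169697 + 8
17: 2206069 = 17·129768 + 13
19: 2206069 = 19·116108 + 17
23: 2206069 = 23·95916 + 1
29: 2206069 = 29·76071 + 10
31: 2206069 = 31·71163 + 16
37: 2206069 = 37·59623 + 18
41: 2206069 = 41·53806 + 23
43: 2206069 = 43·51303 + 40
47: 2206069 = 47·46937 + 30
53: 2206069 = 53·41623 + 50
59: 2206069 = 59·37391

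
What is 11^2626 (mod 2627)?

2616

11^1 ≡ 11 (mod 2627)
11^2 ≡ 11^2 = 121 ≡ 121 (mod 2627)
11^4 ≡ 121^2 = 14641 ≡ 1506 (mod 2627)
11^8 ≡ 1506^2 = 2268036 ≡ 935 (mod 2627)
11^16 ≡ 935^2 = 874225 ≡ 2061 (mod 2627)
11^32 ≡ 2061^2 = 4247721 ≡ 2489 (mod 2627)
11^64 ≡ 2489^2 = 6195121 ≡ 655 (mod 2627)
11^128 ≡ 655^2 = 429025 ≡ 824 (mod 2627)
11^256 ≡ 824^2 = 678976 ≡ 1210 (mod 2627)
11^512 ≡ 1210^2 = 1464100 ≡ 861 (mod 2627)
11^1024 ≡ 861^2 = 741321 ≡ 507 (mod 2627)
11^2048 ≡ 507^2 = 257049 ≡ 2230 (mod 2627)
2626 = 2048 + 512 + 64 + 2 in binary powers of 2.
So 11^2626 ≡ 2230 · 861 · 655 · 121 ≡ 2616 (mod 2627).
Since 2616 ≠ 1, base 11 is a Fermat witness: 2627 is composite.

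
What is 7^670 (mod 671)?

7^1 ≡ 7 (mod 671)
7^2 ≡ 7^2 = 49 ≡ 49 (mod 671)
7^4 ≡ 49^2 = 2401 ≡ 388 (mod 671)
7^8 ≡ 388^2 = 150544 ≡ 240 (mod 671)
7^16 ≡ 240^2 = 57600 ≡ 565 (mod 671)
7^32 ≡ 565^2 = 319225 ≡ 500 (mod 671)
7^64 ≡ 500^2 = 250000 ≡ 388 (mod 671)
7^128 ≡ 388^2 = 150544 ≡ 240 (mod 671)
7^256 ≡ 240^2 = 57600 ≡ 565 (mod 671)
7^512 ≡ 565^2 = 319225 ≡ 500 (mod 671)
670 = 512 + 128 + 16 + 8 + 4 + 2 in binary powers of 2.
So 7^670 ≡ 500 · 240 · 565 · 240 · 388 · 49 ≡ 353 (mod 671).
Since 353 ≠ 1, base 7 is a Fermat witness: 671 is composite.

353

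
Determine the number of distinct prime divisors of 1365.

4

1365 = 3 · 455
455 = 5 · 91
91 = 7 · 13
1365 = 3 · 5 · 7 · 13, which has 4 distinct prime factors.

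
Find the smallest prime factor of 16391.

37

16391 is odd.
Digit sum 20, not divisible by 3.
Ends in 1: not divisible by 5.
7: 16391 = 7·2341 + 4
11: 16391 = 11·1490 + 1
13: 16391 = 13·1260 + 11
17: 16391 = 17·964 + 3
19: 16391 = 19·862 + 13
23: 16391 = 23·712 + 15
29: 16391 = 29·565 + 6
31: 16391 = 31·528 + 23
37: 16391 = 37·443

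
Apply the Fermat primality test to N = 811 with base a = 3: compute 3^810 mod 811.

3^1 ≡ 3 (mod 811)
3^2 ≡ 3^2 = 9 ≡ 9 (mod 811)
3^4 ≡ 9^2 = 81 ≡ 81 (mod 811)
3^8 ≡ 81^2 = 6561 ≡ 73 (mod 811)
3^16 ≡ 73^2 = 5329 ≡ 463 (mod 811)
3^32 ≡ 463^2 = 214369 ≡ 265 (mod 811)
3^64 ≡ 265^2 = 70225 ≡ 479 (mod 811)
3^128 ≡ 479^2 = 229441 ≡ 739 (mod 811)
3^256 ≡ 739^2 = 546121 ≡ 318 (mod 811)
3^512 ≡ 318^2 = 101124 ≡ 560 (mod 811)
810 = 512 + 256 + 32 + 8 + 2 in binary powers of 2.
So 3^810 ≡ 560 · 318 · 265 · 73 · 9 ≡ 1 (mod 811).
Since the result is 1, base 3 gives no evidence that 811 is composite.

1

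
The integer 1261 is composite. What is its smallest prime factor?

1261 is odd.
Digit sum 10, not divisible by 3.
Ends in 1: not divisible by 5.
7: 1261 = 7·180 + 1
11: 1261 = 11·114 + 7
13: 1261 = 13·97

13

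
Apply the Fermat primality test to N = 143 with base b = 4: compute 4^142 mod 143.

126

4^1 ≡ 4 (mod 143)
4^2 ≡ 4^2 = 16 ≡ 16 (mod 143)
4^4 ≡ 16^2 = 256 ≡ 113 (mod 143)
4^8 ≡ 113^2 = 12769 ≡ 42 (mod 143)
4^16 ≡ 42^2 = 1764 ≡ 48 (mod 143)
4^32 ≡ 48^2 = 2304 ≡ 16 (mod 143)
4^64 ≡ 16^2 = 256 ≡ 113 (mod 143)
4^128 ≡ 113^2 = 12769 ≡ 42 (mod 143)
142 = 128 + 8 + 4 + 2 in binary powers of 2.
So 4^142 ≡ 42 · 42 · 113 · 16 ≡ 126 (mod 143).
Since 126 ≠ 1, base 4 is a Fermat witness: 143 is composite.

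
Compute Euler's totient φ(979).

Factor: 979 = 11 · 89.
φ(979) = (11−1) · (89−1) = 10 · 88 = 880.

880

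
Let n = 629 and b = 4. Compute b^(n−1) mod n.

4^1 ≡ 4 (mod 629)
4^2 ≡ 4^2 = 16 ≡ 16 (mod 629)
4^4 ≡ 16^2 = 256 ≡ 256 (mod 629)
4^8 ≡ 256^2 = 65536 ≡ 120 (mod 629)
4^16 ≡ 120^2 = 14400 ≡ 562 (mod 629)
4^32 ≡ 562^2 = 315844 ≡ 86 (mod 629)
4^64 ≡ 86^2 = 7396 ≡ 477 (mod 629)
4^128 ≡ 477^2 = 227529 ≡ 460 (mod 629)
4^256 ≡ 460^2 = 211600 ≡ 256 (mod 629)
4^512 ≡ 256^2 = 65536 ≡ 120 (mod 629)
628 = 512 + 64 + 32 + 16 + 4 in binary powers of 2.
So 4^628 ≡ 120 · 477 · 86 · 562 · 256 ≡ 562 (mod 629).
Since 562 ≠ 1, base 4 is a Fermat witness: 629 is composite.

562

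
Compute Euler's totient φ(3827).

Factor: 3827 = 43 · 89.
φ(3827) = (43−1) · (89−1) = 42 · 88 = 3696.

3696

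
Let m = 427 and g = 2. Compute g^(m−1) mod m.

64

2^1 ≡ 2 (mod 427)
2^2 ≡ 2^2 = 4 ≡ 4 (mod 427)
2^4 ≡ 4^2 = 16 ≡ 16 (mod 427)
2^8 ≡ 16^2 = 256 ≡ 256 (mod 427)
2^16 ≡ 256^2 = 65536 ≡ 205 (mod 427)
2^32 ≡ 205^2 = 42025 ≡ 179 (mod 427)
2^64 ≡ 179^2 = 32041 ≡ 16 (mod 427)
2^128 ≡ 16^2 = 256 ≡ 256 (mod 427)
2^256 ≡ 256^2 = 65536 ≡ 205 (mod 427)
426 = 256 + 128 + 32 + 8 + 2 in binary powers of 2.
So 2^426 ≡ 205 · 256 · 179 · 256 · 4 ≡ 64 (mod 427).
Since 64 ≠ 1, base 2 is a Fermat witness: 427 is composite.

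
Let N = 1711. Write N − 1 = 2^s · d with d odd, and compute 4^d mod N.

265

1711 − 1 = 1710 = 2^1 · 855, so d = 855.
4^1 ≡ 4 (mod 1711)
4^2 ≡ 4^2 = 16 ≡ 16 (mod 1711)
4^4 ≡ 16^2 = 256 ≡ 256 (mod 1711)
4^8 ≡ 256^2 = 65536 ≡ 518 (mod 1711)
4^16 ≡ 518^2 = 268324 ≡ 1408 (mod 1711)
4^32 ≡ 1408^2 = 1982464 ≡ 1126 (mod 1711)
4^64 ≡ 1126^2 = 1267876 ≡ 25 (mod 1711)
4^128 ≡ 25^2 = 625 ≡ 625 (mod 1711)
4^256 ≡ 625^2 = 390625 ≡ 517 (mod 1711)
4^512 ≡ 517^2 = 267289 ≡ 373 (mod 1711)
855 = 512 + 256 + 64 + 16 + 4 + 2 + 1 in binary powers of 2.
So 4^855 ≡ 373 · 517 · 25 · 1408 · 256 · 16 · 4 ≡ 265 (mod 1711).
Squaring chain: 265; never reaches −1, so base 4 is a Miller–Rabin witness that 1711 is composite.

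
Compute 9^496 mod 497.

9^1 ≡ 9 (mod 497)
9^2 ≡ 9^2 = 81 ≡ 81 (mod 497)
9^4 ≡ 81^2 = 6561 ≡ 100 (mod 497)
9^8 ≡ 100^2 = 10000 ≡ 60 (mod 497)
9^16 ≡ 60^2 = 3600 ≡ 121 (mod 497)
9^32 ≡ 121^2 = 14641 ≡ 228 (mod 497)
9^64 ≡ 228^2 = 51984 ≡ 296 (mod 497)
9^128 ≡ 296^2 = 87616 ≡ 144 (mod 497)
9^256 ≡ 144^2 = 20736 ≡ 359 (mod 497)
496 = 256 + 128 + 64 + 32 + 16 in binary powers of 2.
So 9^496 ≡ 359 · 144 · 296 · 228 · 121 ≡ 219 (mod 497).
Since 219 ≠ 1, base 9 is a Fermat witness: 497 is composite.

219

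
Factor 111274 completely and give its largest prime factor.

59

111274 = 2 · 55637
55637 = 23 · 2419
2419 = 41 · 59
59 is prime.
So 111274 = 2 · 23 · 41 · 59; the largest prime factor is 59.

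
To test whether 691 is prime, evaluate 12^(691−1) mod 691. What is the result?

1

12^1 ≡ 12 (mod 691)
12^2 ≡ 12^2 = 144 ≡ 144 (mod 691)
12^4 ≡ 144^2 = 20736 ≡ 6 (mod 691)
12^8 ≡ 6^2 = 36 ≡ 36 (mod 691)
12^16 ≡ 36^2 = 1296 ≡ 605 (mod 691)
12^32 ≡ 605^2 = 366025 ≡ 486 (mod 691)
12^64 ≡ 486^2 = 236196 ≡ 565 (mod 691)
12^128 ≡ 565^2 = 319225 ≡ 674 (mod 691)
12^256 ≡ 674^2 = 454276 ≡ 289 (mod 691)
12^512 ≡ 289^2 = 83521 ≡ 601 (mod 691)
690 = 512 + 128 + 32 + 16 + 2 in binary powers of 2.
So 12^690 ≡ 601 · 674 · 486 · 605 · 144 ≡ 1 (mod 691).
Since the result is 1, base 12 gives no evidence that 691 is composite.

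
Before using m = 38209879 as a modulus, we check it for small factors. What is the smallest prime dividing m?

73

38209879 is odd.
Digit sum 46, not divisible by 3.
Ends in 9: not divisible by 5.
7: 38209879 = 7·5458554 + 1
11: 38209879 = 11·3473625 + 4
13: 38209879 = 13·2939221 + 6
17: 38209879 = 17·2247639 + 16
19: 38209879 = 19·2011046 + 5
23: 38209879 = 23·1661299 + 2
29: 38209879 = 29·1317582 + 1
31: 38209879 = 31·1232576 + 23
37: 38209879 = 37·1032699 + 16
41: 38209879 = 41·931948 + 11
43: 38209879 = 43·888601 + 36
47: 38209879 = 47·812976 + 7
53: 38209879 = 53·720941 + 6
59: 38209879 = 59·647625 + 4
61: 38209879 = 61·626391 + 28
67: 38209879 = 67·570296 + 47
71: 38209879 = 71·538167 + 22
73: 38209879 = 73·523423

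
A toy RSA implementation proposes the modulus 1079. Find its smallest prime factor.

1079 is odd.
Digit sum 17, not divisible by 3.
Ends in 9: not divisible by 5.
7: 1079 = 7·154 + 1
11: 1079 = 11·98 + 1
13: 1079 = 13·83

13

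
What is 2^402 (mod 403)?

376

2^1 ≡ 2 (mod 403)
2^2 ≡ 2^2 = 4 ≡ 4 (mod 403)
2^4 ≡ 4^2 = 16 ≡ 16 (mod 403)
2^8 ≡ 16^2 = 256 ≡ 256 (mod 403)
2^16 ≡ 256^2 = 65536 ≡ 250 (mod 403)
2^32 ≡ 250^2 = 62500 ≡ 35 (mod 403)
2^64 ≡ 35^2 = 1225 ≡ 16 (mod 403)
2^128 ≡ 16^2 = 256 ≡ 256 (mod 403)
2^256 ≡ 256^2 = 65536 ≡ 250 (mod 403)
402 = 256 + 128 + 16 + 2 in binary powers of 2.
So 2^402 ≡ 250 · 256 · 250 · 4 ≡ 376 (mod 403).
Since 376 ≠ 1, base 2 is a Fermat witness: 403 is composite.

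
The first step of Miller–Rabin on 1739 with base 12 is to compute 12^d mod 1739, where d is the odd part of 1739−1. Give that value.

1739 − 1 = 1738 = 2^1 · 869, so d = 869.
12^1 ≡ 12 (mod 1739)
12^2 ≡ 12^2 = 144 ≡ 144 (mod 1739)
12^4 ≡ 144^2 = 20736 ≡ 1607 (mod 1739)
12^8 ≡ 1607^2 = 2582449 ≡ 34 (mod 1739)
12^16 ≡ 34^2 = 1156 ≡ 1156 (mod 1739)
12^32 ≡ 1156^2 = 1336336 ≡ 784 (mod 1739)
12^64 ≡ 784^2 = 614656 ≡ 789 (mod 1739)
12^128 ≡ 789^2 = 622521 ≡ 1698 (mod 1739)
12^256 ≡ 1698^2 = 2883204 ≡ 1681 (mod 1739)
12^512 ≡ 1681^2 = 2825761 ≡ 1625 (mod 1739)
869 = 512 + 256 + 64 + 32 + 4 + 1 in binary powers of 2.
So 12^869 ≡ 1625 · 1681 · 789 · 784 · 1607 · 12 ≡ 1635 (mod 1739).
Squaring chain: 1635; never reaches −1, so base 12 is a Miller–Rabin witness that 1739 is composite.

1635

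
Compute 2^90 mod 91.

64

2^1 ≡ 2 (mod 91)
2^2 ≡ 2^2 = 4 ≡ 4 (mod 91)
2^4 ≡ 4^2 = 16 ≡ 16 (mod 91)
2^8 ≡ 16^2 = 256 ≡ 74 (mod 91)
2^16 ≡ 74^2 = 5476 ≡ 16 (mod 91)
2^32 ≡ 16^2 = 256 ≡ 74 (mod 91)
2^64 ≡ 74^2 = 5476 ≡ 16 (mod 91)
90 = 64 + 16 + 8 + 2 in binary powers of 2.
So 2^90 ≡ 16 · 16 · 74 · 4 ≡ 64 (mod 91).
Since 64 ≠ 1, base 2 is a Fermat witness: 91 is composite.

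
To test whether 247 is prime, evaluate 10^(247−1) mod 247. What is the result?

10^1 ≡ 10 (mod 247)
10^2 ≡ 10^2 = 100 ≡ 100 (mod 247)
10^4 ≡ 100^2 = 10000 ≡ 120 (mod 247)
10^8 ≡ 120^2 = 14400 ≡ 74 (mod 247)
10^16 ≡ 74^2 = 5476 ≡ 42 (mod 247)
10^32 ≡ 42^2 = 1764 ≡ 35 (mod 247)
10^64 ≡ 35^2 = 1225 ≡ 237 (mod 247)
10^128 ≡ 237^2 = 56169 ≡ 100 (mod 247)
246 = 128 + 64 + 32 + 16 + 4 + 2 in binary powers of 2.
So 10^246 ≡ 100 · 237 · 35 · 42 · 120 · 100 ≡ 235 (mod 247).
Since 235 ≠ 1, base 10 is a Fermat witness: 247 is composite.

235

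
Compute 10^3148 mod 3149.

488

10^1 ≡ 10 (mod 3149)
10^2 ≡ 10^2 = 100 ≡ 100 (mod 3149)
10^4 ≡ 100^2 = 10000 ≡ 553 (mod 3149)
10^8 ≡ 553^2 = 305809 ≡ 356 (mod 3149)
10^16 ≡ 356^2 = 126736 ≡ 776 (mod 3149)
10^32 ≡ 776^2 = 602176 ≡ 717 (mod 3149)
10^64 ≡ 717^2 = 514089 ≡ 802 (mod 3149)
10^128 ≡ 802^2 = 643204 ≡ 808 (mod 3149)
10^256 ≡ 808^2 = 652864 ≡ 1021 (mod 3149)
10^512 ≡ 1021^2 = 1042441 ≡ 122 (mod 3149)
10^1024 ≡ 122^2 = 14884 ≡ 2288 (mod 3149)
10^2048 ≡ 2288^2 = 5234944 ≡ 1306 (mod 3149)
3148 = 2048 + 1024 + 64 + 8 + 4 in binary powers of 2.
So 10^3148 ≡ 1306 · 2288 · 802 · 356 · 553 ≡ 488 (mod 3149).
Since 488 ≠ 1, base 10 is a Fermat witness: 3149 is composite.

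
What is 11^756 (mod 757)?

1

11^1 ≡ 11 (mod 757)
11^2 ≡ 11^2 = 121 ≡ 121 (mod 757)
11^4 ≡ 121^2 = 14641 ≡ 258 (mod 757)
11^8 ≡ 258^2 = 66564 ≡ 705 (mod 757)
11^16 ≡ 705^2 = 497025 ≡ 433 (mod 757)
11^32 ≡ 433^2 = 187489 ≡ 510 (mod 757)
11^64 ≡ 510^2 = 260100 ≡ 449 (mod 757)
11^128 ≡ 449^2 = 201601 ≡ 239 (mod 757)
11^256 ≡ 239^2 = 57121 ≡ 346 (mod 757)
11^512 ≡ 346^2 = 119716 ≡ 110 (mod 757)
756 = 512 + 128 + 64 + 32 + 16 + 4 in binary powers of 2.
So 11^756 ≡ 110 · 239 · 449 · 510 · 433 · 258 ≡ 1 (mod 757).
Since the result is 1, base 11 gives no evidence that 757 is composite.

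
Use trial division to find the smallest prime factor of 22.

2

22 is even: 2 divides it.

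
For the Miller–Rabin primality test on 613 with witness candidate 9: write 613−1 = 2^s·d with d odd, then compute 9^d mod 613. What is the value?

613 − 1 = 612 = 2^2 · 153, so d = 153.
9^1 ≡ 9 (mod 613)
9^2 ≡ 9^2 = 81 ≡ 81 (mod 613)
9^4 ≡ 81^2 = 6561 ≡ 431 (mod 613)
9^8 ≡ 431^2 = 185761 ≡ 22 (mod 613)
9^16 ≡ 22^2 = 484 ≡ 484 (mod 613)
9^32 ≡ 484^2 = 234256 ≡ 90 (mod 613)
9^64 ≡ 90^2 = 8100 ≡ 131 (mod 613)
9^128 ≡ 131^2 = 17161 ≡ 610 (mod 613)
153 = 128 + 16 + 8 + 1 in binary powers of 2.
So 9^153 ≡ 610 · 484 · 22 · 9 ≡ 1 (mod 613).
Since 9^d ≡ 1 (mod 613), base 9 does not prove 613 composite.

1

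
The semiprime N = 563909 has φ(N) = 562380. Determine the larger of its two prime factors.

911

φ(n) = (p−1)(q−1) = n − (p+q) + 1, so p + q = 563909 − 562380 + 1 = 1530.
p and q are the roots of t² − 1530t + 563909 = 0.
Discriminant: 1530² − 4·563909 = 2340900 − 2255636 = 85264; √85264 = 292.
q = (1530 − 292)/2 = 619, p = (1530 + 292)/2 = 911.
Check: 619 · 911 = 563909.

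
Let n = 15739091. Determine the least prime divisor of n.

15739091 is odd.
Digit sum 35, not divisible by 3.
Ends in 1: not divisible by 5.
7: 15739091 = 7·2248441 + 4
11: 15739091 = 11·1430826 + 5
13: 15739091 = 13·1210699 + 4
17: 15739091 = 17·925828 + 15
19: 15739091 = 19·828373 + 4
23: 15739091 = 23·684308 + 7
29: 15739091 = 29·542727 + 8
31: 15739091 = 31·507712 + 19
37: 15739091 = 37·425380 + 31
41: 15739091 = 41·383880 + 11
43: 15739091 = 43·366025 + 16
47: 15739091 = 47·334874 + 13
53: 15739091 = 53·296963 + 52
59: 15739091 = 59·266764 + 15
61: 15739091 = 61·258017 + 54
67: 15739091 = 67·234911 + 54
71: 15739091 = 71·221677 + 24
73: 15739091 = 73·215603 + 72
79: 15739091 = 79·199229

79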